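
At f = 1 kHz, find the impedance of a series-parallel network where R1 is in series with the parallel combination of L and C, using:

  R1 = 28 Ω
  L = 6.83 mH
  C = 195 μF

Step 1 — Angular frequency: ω = 2π·f = 2π·1000 = 6283 rad/s.
Step 2 — Component impedances:
  R1: Z = R = 28 Ω
  L: Z = jωL = j·6283·0.00683 = 0 + j42.91 Ω
  C: Z = 1/(jωC) = -j/(ω·C) = 0 - j0.8162 Ω
Step 3 — Parallel branch: L || C = 1/(1/L + 1/C) = 0 - j0.832 Ω.
Step 4 — Series with R1: Z_total = R1 + (L || C) = 28 - j0.832 Ω = 28.01∠-1.7° Ω.

Z = 28 - j0.832 Ω = 28.01∠-1.7° Ω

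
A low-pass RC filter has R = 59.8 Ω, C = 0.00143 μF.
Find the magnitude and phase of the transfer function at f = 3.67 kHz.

Step 1 — Angular frequency: ω = 2π·3670 = 2.306e+04 rad/s.
Step 2 — Transfer function: H(jω) = 1/(1 + jωRC).
Step 3 — Denominator: 1 + jωRC = 1 + j·2.306e+04·59.8·1.43e-09 = 1 + j0.001972.
Step 4 — H = 1 - j0.001972.
Step 5 — Magnitude: |H| = 1 (-0.0 dB); phase: φ = -0.1°.

|H| = 1 (-0.0 dB), φ = -0.1°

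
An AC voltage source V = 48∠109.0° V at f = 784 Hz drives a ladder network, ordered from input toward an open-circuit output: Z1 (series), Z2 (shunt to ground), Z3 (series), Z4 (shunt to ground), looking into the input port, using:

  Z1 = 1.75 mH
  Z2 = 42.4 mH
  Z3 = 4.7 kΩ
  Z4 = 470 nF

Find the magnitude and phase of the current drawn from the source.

Step 1 — Angular frequency: ω = 2π·f = 2π·784 = 4926 rad/s.
Step 2 — Component impedances:
  Z1: Z = jωL = j·4926·0.00175 = 0 + j8.621 Ω
  Z2: Z = jωL = j·4926·0.0424 = 0 + j208.9 Ω
  Z3: Z = R = 4700 Ω
  Z4: Z = 1/(jωC) = -j/(ω·C) = 0 - j431.9 Ω
Step 3 — Ladder network (open output): work backward from the far end, alternating series and parallel combinations. Z_in = 9.261 + j217.9 Ω = 218.1∠87.6° Ω.
Step 4 — Source phasor: V = 48∠109.0° V = -15.63 + j45.38 V.
Step 5 — Ohm's law: I = V / Z_total = (-15.63 + j45.38) / (9.261 + j217.9) = 0.2048 + j0.08041 A.
Step 6 — Convert to polar: |I| = 0.2201 A, ∠I = 21.4°.

I = 0.2201∠21.4° A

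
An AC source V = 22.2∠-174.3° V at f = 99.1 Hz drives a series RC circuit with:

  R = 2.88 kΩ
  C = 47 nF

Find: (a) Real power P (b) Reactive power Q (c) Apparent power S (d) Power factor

Step 1 — Angular frequency: ω = 2π·f = 2π·99.1 = 622.7 rad/s.
Step 2 — Component impedances:
  R: Z = R = 2880 Ω
  C: Z = 1/(jωC) = -j/(ω·C) = 0 - j3.417e+04 Ω
Step 3 — Series combination: Z_total = R + C = 2880 - j3.417e+04 Ω = 3.429e+04∠-85.2° Ω.
Step 4 — Source phasor: V = 22.2∠-174.3° V = -22.09 - j2.205 V.
Step 5 — Current: I = V / Z = 9.969e-06 - j0.0006473 A = 0.0006474∠-89.1° A.
Step 6 — Complex power: S = V·I* = 0.001207 - j0.01432 VA.
Step 7 — Real power: P = Re(S) = 0.001207 W.
Step 8 — Reactive power: Q = Im(S) = -0.01432 VAR.
Step 9 — Apparent power: |S| = 0.01437 VA.
Step 10 — Power factor: PF = P/|S| = 0.08399 (leading).

(a) P = 0.001207 W  (b) Q = -0.01432 VAR  (c) S = 0.01437 VA  (d) PF = 0.08399 (leading)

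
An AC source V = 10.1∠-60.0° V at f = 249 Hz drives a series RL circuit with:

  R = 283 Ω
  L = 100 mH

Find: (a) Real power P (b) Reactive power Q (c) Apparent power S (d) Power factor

Step 1 — Angular frequency: ω = 2π·f = 2π·249 = 1565 rad/s.
Step 2 — Component impedances:
  R: Z = R = 283 Ω
  L: Z = jωL = j·1565·0.1 = 0 + j156.5 Ω
Step 3 — Series combination: Z_total = R + L = 283 + j156.5 Ω = 323.4∠28.9° Ω.
Step 4 — Source phasor: V = 10.1∠-60.0° V = 5.05 - j8.747 V.
Step 5 — Current: I = V / Z = 0.0005804 - j0.03123 A = 0.03123∠-88.9° A.
Step 6 — Complex power: S = V·I* = 0.2761 + j0.1526 VA.
Step 7 — Real power: P = Re(S) = 0.2761 W.
Step 8 — Reactive power: Q = Im(S) = 0.1526 VAR.
Step 9 — Apparent power: |S| = 0.3155 VA.
Step 10 — Power factor: PF = P/|S| = 0.8752 (lagging).

(a) P = 0.2761 W  (b) Q = 0.1526 VAR  (c) S = 0.3155 VA  (d) PF = 0.8752 (lagging)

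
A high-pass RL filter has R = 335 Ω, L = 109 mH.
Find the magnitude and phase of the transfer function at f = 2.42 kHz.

Step 1 — Angular frequency: ω = 2π·2420 = 1.521e+04 rad/s.
Step 2 — Transfer function: H(jω) = jωL/(R + jωL).
Step 3 — Numerator jωL = j·1657; denominator R + jωL = 335 + j1657.
Step 4 — H = 0.9607 + j0.1942.
Step 5 — Magnitude: |H| = 0.9802 (-0.2 dB); phase: φ = 11.4°.

|H| = 0.9802 (-0.2 dB), φ = 11.4°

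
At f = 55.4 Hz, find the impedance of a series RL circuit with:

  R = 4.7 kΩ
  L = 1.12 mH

Step 1 — Angular frequency: ω = 2π·f = 2π·55.4 = 348.1 rad/s.
Step 2 — Component impedances:
  R: Z = R = 4700 Ω
  L: Z = jωL = j·348.1·0.00112 = 0 + j0.3899 Ω
Step 3 — Series combination: Z_total = R + L = 4700 + j0.3899 Ω = 4700∠0.0° Ω.

Z = 4700 + j0.3899 Ω = 4700∠0.0° Ω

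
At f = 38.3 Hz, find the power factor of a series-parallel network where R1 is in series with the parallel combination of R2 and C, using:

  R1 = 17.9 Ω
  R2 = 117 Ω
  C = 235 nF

Step 1 — Angular frequency: ω = 2π·f = 2π·38.3 = 240.6 rad/s.
Step 2 — Component impedances:
  R1: Z = R = 17.9 Ω
  R2: Z = R = 117 Ω
  C: Z = 1/(jωC) = -j/(ω·C) = 0 - j1.768e+04 Ω
Step 3 — Parallel branch: R2 || C = 1/(1/R2 + 1/C) = 117 - j0.7741 Ω.
Step 4 — Series with R1: Z_total = R1 + (R2 || C) = 134.9 - j0.7741 Ω = 134.9∠-0.3° Ω.
Step 5 — Power factor: PF = cos(φ) = Re(Z)/|Z| = 134.9/134.9 = 1.
Step 6 — Type: Im(Z) = -0.7741 ⇒ leading (phase φ = -0.3°).

PF = 1 (leading, φ = -0.3°)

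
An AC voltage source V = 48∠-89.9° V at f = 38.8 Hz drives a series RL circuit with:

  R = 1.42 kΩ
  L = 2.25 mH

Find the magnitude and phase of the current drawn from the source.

Step 1 — Angular frequency: ω = 2π·f = 2π·38.8 = 243.8 rad/s.
Step 2 — Component impedances:
  R: Z = R = 1420 Ω
  L: Z = jωL = j·243.8·0.00225 = 0 + j0.5485 Ω
Step 3 — Series combination: Z_total = R + L = 1420 + j0.5485 Ω = 1420∠0.0° Ω.
Step 4 — Source phasor: V = 48∠-89.9° V = 0.08378 - j48 V.
Step 5 — Ohm's law: I = V / Z_total = (0.08378 - j48) / (1420 + j0.5485) = 4.594e-05 - j0.0338 A.
Step 6 — Convert to polar: |I| = 0.0338 A, ∠I = -89.9°.

I = 0.0338∠-89.9° A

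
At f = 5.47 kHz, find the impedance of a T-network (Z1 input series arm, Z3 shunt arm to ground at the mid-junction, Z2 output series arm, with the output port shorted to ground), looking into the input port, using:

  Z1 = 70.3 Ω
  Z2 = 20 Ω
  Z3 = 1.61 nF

Step 1 — Angular frequency: ω = 2π·f = 2π·5470 = 3.437e+04 rad/s.
Step 2 — Component impedances:
  Z1: Z = R = 70.3 Ω
  Z2: Z = R = 20 Ω
  Z3: Z = 1/(jωC) = -j/(ω·C) = 0 - j1.807e+04 Ω
Step 3 — With the output port shorted to ground, the output series arm Z2 runs from the junction to ground; the shunt arm Z3 also runs from the junction to ground. They appear in parallel: Z3 || Z2 = 20 - j0.02213 Ω.
Step 4 — Series with input arm Z1: Z_in = Z1 + (Z3 || Z2) = 90.3 - j0.02213 Ω = 90.3∠-0.0° Ω.

Z = 90.3 - j0.02213 Ω = 90.3∠-0.0° Ω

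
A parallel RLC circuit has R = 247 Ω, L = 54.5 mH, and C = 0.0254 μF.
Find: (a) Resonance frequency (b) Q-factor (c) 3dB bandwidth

Step 1 — Resonance: ω₀ = 1/√(LC) = 1/√(0.0545·2.54e-08) = 2.688e+04 rad/s.
Step 2 — f₀ = ω₀/(2π) = 4278 Hz.
Step 3 — Parallel Q: Q = R/(ω₀L) = 247/(2.688e+04·0.0545) = 0.1686.
Step 4 — Bandwidth: Δω = ω₀/Q = 1.594e+05 rad/s; BW = Δω/(2π) = 2.537e+04 Hz.

(a) f₀ = 4278 Hz  (b) Q = 0.1686  (c) BW = 2.537e+04 Hz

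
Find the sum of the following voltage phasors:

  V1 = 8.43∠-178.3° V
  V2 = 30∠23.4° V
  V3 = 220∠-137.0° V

Step 1 — Convert each phasor to rectangular form:
  V1 = 8.43·(cos(-178.3°) + j·sin(-178.3°)) = -8.426 - j0.2501 V
  V2 = 30·(cos(23.4°) + j·sin(23.4°)) = 27.53 + j11.91 V
  V3 = 220·(cos(-137.0°) + j·sin(-137.0°)) = -160.9 - j150 V
Step 2 — Sum components: V_total = -141.8 - j138.4 V.
Step 3 — Convert to polar: |V_total| = 198.1 V, ∠V_total = -135.7°.

V_total = 198.1∠-135.7° V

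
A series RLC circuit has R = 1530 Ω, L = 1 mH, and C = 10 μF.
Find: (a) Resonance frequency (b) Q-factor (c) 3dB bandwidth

Step 1 — Resonance: ω₀ = 1/√(LC) = 1/√(0.001·1e-05) = 1e+04 rad/s.
Step 2 — f₀ = ω₀/(2π) = 1592 Hz.
Step 3 — Series Q: Q = ω₀L/R = 1e+04·0.001/1530 = 0.006536.
Step 4 — Bandwidth: Δω = ω₀/Q = 1.53e+06 rad/s; BW = Δω/(2π) = 2.435e+05 Hz.

(a) f₀ = 1592 Hz  (b) Q = 0.006536  (c) BW = 2.435e+05 Hz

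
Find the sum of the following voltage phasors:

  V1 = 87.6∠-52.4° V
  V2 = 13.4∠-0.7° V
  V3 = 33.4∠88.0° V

Step 1 — Convert each phasor to rectangular form:
  V1 = 87.6·(cos(-52.4°) + j·sin(-52.4°)) = 53.45 - j69.4 V
  V2 = 13.4·(cos(-0.7°) + j·sin(-0.7°)) = 13.4 - j0.1637 V
  V3 = 33.4·(cos(88.0°) + j·sin(88.0°)) = 1.166 + j33.38 V
Step 2 — Sum components: V_total = 68.01 - j36.19 V.
Step 3 — Convert to polar: |V_total| = 77.04 V, ∠V_total = -28.0°.

V_total = 77.04∠-28.0° V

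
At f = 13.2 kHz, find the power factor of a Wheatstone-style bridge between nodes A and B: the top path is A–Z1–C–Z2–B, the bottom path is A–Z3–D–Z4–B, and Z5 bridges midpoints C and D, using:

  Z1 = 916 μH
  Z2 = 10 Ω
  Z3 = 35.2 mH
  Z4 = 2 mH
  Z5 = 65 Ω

Step 1 — Angular frequency: ω = 2π·f = 2π·1.32e+04 = 8.294e+04 rad/s.
Step 2 — Component impedances:
  Z1: Z = jωL = j·8.294e+04·0.000916 = 0 + j75.97 Ω
  Z2: Z = R = 10 Ω
  Z3: Z = jωL = j·8.294e+04·0.0352 = 0 + j2919 Ω
  Z4: Z = jωL = j·8.294e+04·0.002 = 0 + j165.9 Ω
  Z5: Z = R = 65 Ω
Step 3 — Bridge requires nodal analysis (the Z5 bridge couples midpoints C and D, so the two paths cannot be reduced to a simple series/parallel combination). Setting node B to ground and injecting 1 A at node A, the 3-node admittance system at A, C, D solves to V_A = Z_AB = 9.735 + j74.72 Ω = 75.35∠82.6° Ω.
Step 4 — Power factor: PF = cos(φ) = Re(Z)/|Z| = 9.735/75.35 = 0.1292.
Step 5 — Type: Im(Z) = 74.72 ⇒ lagging (phase φ = 82.6°).

PF = 0.1292 (lagging, φ = 82.6°)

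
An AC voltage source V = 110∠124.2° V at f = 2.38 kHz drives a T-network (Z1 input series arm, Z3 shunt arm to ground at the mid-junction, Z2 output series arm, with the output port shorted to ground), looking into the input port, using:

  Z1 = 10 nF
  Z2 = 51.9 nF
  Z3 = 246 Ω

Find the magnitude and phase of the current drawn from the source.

Step 1 — Angular frequency: ω = 2π·f = 2π·2380 = 1.495e+04 rad/s.
Step 2 — Component impedances:
  Z1: Z = 1/(jωC) = -j/(ω·C) = 0 - j6687 Ω
  Z2: Z = 1/(jωC) = -j/(ω·C) = 0 - j1288 Ω
  Z3: Z = R = 246 Ω
Step 3 — With the output port shorted to ground, the output series arm Z2 runs from the junction to ground; the shunt arm Z3 also runs from the junction to ground. They appear in parallel: Z3 || Z2 = 237.3 - j45.32 Ω.
Step 4 — Series with input arm Z1: Z_in = Z1 + (Z3 || Z2) = 237.3 - j6732 Ω = 6737∠-88.0° Ω.
Step 5 — Source phasor: V = 110∠124.2° V = -61.83 + j90.98 V.
Step 6 — Ohm's law: I = V / Z_total = (-61.83 + j90.98) / (237.3 - j6732) = -0.01382 - j0.008696 A.
Step 7 — Convert to polar: |I| = 0.01633 A, ∠I = -147.8°.

I = 0.01633∠-147.8° A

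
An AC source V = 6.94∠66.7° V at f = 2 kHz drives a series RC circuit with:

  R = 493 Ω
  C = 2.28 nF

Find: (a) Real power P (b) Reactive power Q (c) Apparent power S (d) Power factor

Step 1 — Angular frequency: ω = 2π·f = 2π·2000 = 1.257e+04 rad/s.
Step 2 — Component impedances:
  R: Z = R = 493 Ω
  C: Z = 1/(jωC) = -j/(ω·C) = 0 - j3.49e+04 Ω
Step 3 — Series combination: Z_total = R + C = 493 - j3.49e+04 Ω = 3.491e+04∠-89.2° Ω.
Step 4 — Source phasor: V = 6.94∠66.7° V = 2.745 + j6.374 V.
Step 5 — Current: I = V / Z = -0.0001815 + j8.121e-05 A = 0.0001988∠155.9° A.
Step 6 — Complex power: S = V·I* = 1.949e-05 - j0.00138 VA.
Step 7 — Real power: P = Re(S) = 1.949e-05 W.
Step 8 — Reactive power: Q = Im(S) = -0.00138 VAR.
Step 9 — Apparent power: |S| = 0.00138 VA.
Step 10 — Power factor: PF = P/|S| = 0.01412 (leading).

(a) P = 1.949e-05 W  (b) Q = -0.00138 VAR  (c) S = 0.00138 VA  (d) PF = 0.01412 (leading)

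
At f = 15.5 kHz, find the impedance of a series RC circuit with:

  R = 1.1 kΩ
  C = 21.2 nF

Step 1 — Angular frequency: ω = 2π·f = 2π·1.55e+04 = 9.739e+04 rad/s.
Step 2 — Component impedances:
  R: Z = R = 1100 Ω
  C: Z = 1/(jωC) = -j/(ω·C) = 0 - j484.3 Ω
Step 3 — Series combination: Z_total = R + C = 1100 - j484.3 Ω = 1202∠-23.8° Ω.

Z = 1100 - j484.3 Ω = 1202∠-23.8° Ω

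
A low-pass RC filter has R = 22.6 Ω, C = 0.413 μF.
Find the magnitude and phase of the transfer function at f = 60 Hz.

Step 1 — Angular frequency: ω = 2π·60 = 377 rad/s.
Step 2 — Transfer function: H(jω) = 1/(1 + jωRC).
Step 3 — Denominator: 1 + jωRC = 1 + j·377·22.6·4.13e-07 = 1 + j0.003519.
Step 4 — H = 1 - j0.003519.
Step 5 — Magnitude: |H| = 1 (-0.0 dB); phase: φ = -0.2°.

|H| = 1 (-0.0 dB), φ = -0.2°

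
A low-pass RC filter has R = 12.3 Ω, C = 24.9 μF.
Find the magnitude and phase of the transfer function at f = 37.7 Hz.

Step 1 — Angular frequency: ω = 2π·37.7 = 236.9 rad/s.
Step 2 — Transfer function: H(jω) = 1/(1 + jωRC).
Step 3 — Denominator: 1 + jωRC = 1 + j·236.9·12.3·2.49e-05 = 1 + j0.07255.
Step 4 — H = 0.9948 - j0.07217.
Step 5 — Magnitude: |H| = 0.9974 (-0.0 dB); phase: φ = -4.1°.

|H| = 0.9974 (-0.0 dB), φ = -4.1°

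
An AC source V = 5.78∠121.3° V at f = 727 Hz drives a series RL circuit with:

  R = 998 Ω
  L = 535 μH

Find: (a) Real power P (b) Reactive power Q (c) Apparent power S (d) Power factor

Step 1 — Angular frequency: ω = 2π·f = 2π·727 = 4568 rad/s.
Step 2 — Component impedances:
  R: Z = R = 998 Ω
  L: Z = jωL = j·4568·0.000535 = 0 + j2.444 Ω
Step 3 — Series combination: Z_total = R + L = 998 + j2.444 Ω = 998∠0.1° Ω.
Step 4 — Source phasor: V = 5.78∠121.3° V = -3.003 + j4.939 V.
Step 5 — Current: I = V / Z = -0.002997 + j0.004956 A = 0.005792∠121.2° A.
Step 6 — Complex power: S = V·I* = 0.03348 + j8.197e-05 VA.
Step 7 — Real power: P = Re(S) = 0.03348 W.
Step 8 — Reactive power: Q = Im(S) = 8.197e-05 VAR.
Step 9 — Apparent power: |S| = 0.03348 VA.
Step 10 — Power factor: PF = P/|S| = 1 (lagging).

(a) P = 0.03348 W  (b) Q = 8.197e-05 VAR  (c) S = 0.03348 VA  (d) PF = 1 (lagging)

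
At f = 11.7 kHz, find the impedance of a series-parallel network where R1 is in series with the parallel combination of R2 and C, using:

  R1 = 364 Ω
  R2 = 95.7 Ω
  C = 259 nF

Step 1 — Angular frequency: ω = 2π·f = 2π·1.17e+04 = 7.351e+04 rad/s.
Step 2 — Component impedances:
  R1: Z = R = 364 Ω
  R2: Z = R = 95.7 Ω
  C: Z = 1/(jωC) = -j/(ω·C) = 0 - j52.52 Ω
Step 3 — Parallel branch: R2 || C = 1/(1/R2 + 1/C) = 22.15 - j40.36 Ω.
Step 4 — Series with R1: Z_total = R1 + (R2 || C) = 386.2 - j40.36 Ω = 388.3∠-6.0° Ω.

Z = 386.2 - j40.36 Ω = 388.3∠-6.0° Ω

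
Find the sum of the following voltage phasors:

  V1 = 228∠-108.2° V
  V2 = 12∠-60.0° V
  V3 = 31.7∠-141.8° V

Step 1 — Convert each phasor to rectangular form:
  V1 = 228·(cos(-108.2°) + j·sin(-108.2°)) = -71.21 - j216.6 V
  V2 = 12·(cos(-60.0°) + j·sin(-60.0°)) = 6 - j10.39 V
  V3 = 31.7·(cos(-141.8°) + j·sin(-141.8°)) = -24.91 - j19.6 V
Step 2 — Sum components: V_total = -90.12 - j246.6 V.
Step 3 — Convert to polar: |V_total| = 262.5 V, ∠V_total = -110.1°.

V_total = 262.5∠-110.1° V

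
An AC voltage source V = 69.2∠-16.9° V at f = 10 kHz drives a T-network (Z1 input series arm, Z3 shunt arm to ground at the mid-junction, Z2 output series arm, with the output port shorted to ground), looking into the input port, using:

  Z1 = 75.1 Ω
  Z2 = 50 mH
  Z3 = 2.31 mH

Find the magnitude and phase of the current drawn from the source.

Step 1 — Angular frequency: ω = 2π·f = 2π·1e+04 = 6.283e+04 rad/s.
Step 2 — Component impedances:
  Z1: Z = R = 75.1 Ω
  Z2: Z = jωL = j·6.283e+04·0.05 = 0 + j3142 Ω
  Z3: Z = jωL = j·6.283e+04·0.00231 = 0 + j145.1 Ω
Step 3 — With the output port shorted to ground, the output series arm Z2 runs from the junction to ground; the shunt arm Z3 also runs from the junction to ground. They appear in parallel: Z3 || Z2 = 0 + j138.7 Ω.
Step 4 — Series with input arm Z1: Z_in = Z1 + (Z3 || Z2) = 75.1 + j138.7 Ω = 157.8∠61.6° Ω.
Step 5 — Source phasor: V = 69.2∠-16.9° V = 66.21 - j20.12 V.
Step 6 — Ohm's law: I = V / Z_total = (66.21 - j20.12) / (75.1 + j138.7) = 0.08766 - j0.4298 A.
Step 7 — Convert to polar: |I| = 0.4387 A, ∠I = -78.5°.

I = 0.4387∠-78.5° A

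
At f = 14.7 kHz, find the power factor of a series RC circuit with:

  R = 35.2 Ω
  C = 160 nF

Step 1 — Angular frequency: ω = 2π·f = 2π·1.47e+04 = 9.236e+04 rad/s.
Step 2 — Component impedances:
  R: Z = R = 35.2 Ω
  C: Z = 1/(jωC) = -j/(ω·C) = 0 - j67.67 Ω
Step 3 — Series combination: Z_total = R + C = 35.2 - j67.67 Ω = 76.28∠-62.5° Ω.
Step 4 — Power factor: PF = cos(φ) = Re(Z)/|Z| = 35.2/76.28 = 0.4615.
Step 5 — Type: Im(Z) = -67.67 ⇒ leading (phase φ = -62.5°).

PF = 0.4615 (leading, φ = -62.5°)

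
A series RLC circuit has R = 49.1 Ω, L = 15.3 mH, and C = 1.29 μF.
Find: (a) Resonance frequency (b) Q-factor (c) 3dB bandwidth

Step 1 — Resonance condition Im(Z)=0 gives ω₀ = 1/√(LC).
Step 2 — ω₀ = 1/√(0.0153·1.29e-06) = 7118 rad/s.
Step 3 — f₀ = ω₀/(2π) = 1133 Hz.
Step 4 — Series Q: Q = ω₀L/R = 7118·0.0153/49.1 = 2.218.
Step 5 — 3dB bandwidth: Δω = ω₀/Q = 3209 rad/s; BW = Δω/(2π) = 510.8 Hz.

(a) f₀ = 1133 Hz  (b) Q = 2.218  (c) BW = 510.8 Hz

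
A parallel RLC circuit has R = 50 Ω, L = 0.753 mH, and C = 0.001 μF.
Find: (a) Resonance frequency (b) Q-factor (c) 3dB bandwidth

Step 1 — Resonance: ω₀ = 1/√(LC) = 1/√(0.000753·1e-09) = 1.152e+06 rad/s.
Step 2 — f₀ = ω₀/(2π) = 1.834e+05 Hz.
Step 3 — Parallel Q: Q = R/(ω₀L) = 50/(1.152e+06·0.000753) = 0.05762.
Step 4 — Bandwidth: Δω = ω₀/Q = 2e+07 rad/s; BW = Δω/(2π) = 3.183e+06 Hz.

(a) f₀ = 1.834e+05 Hz  (b) Q = 0.05762  (c) BW = 3.183e+06 Hz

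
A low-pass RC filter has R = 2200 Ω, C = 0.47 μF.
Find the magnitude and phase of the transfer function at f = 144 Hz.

Step 1 — Angular frequency: ω = 2π·144 = 904.8 rad/s.
Step 2 — Transfer function: H(jω) = 1/(1 + jωRC).
Step 3 — Denominator: 1 + jωRC = 1 + j·904.8·2200·4.7e-07 = 1 + j0.9355.
Step 4 — H = 0.5333 - j0.4989.
Step 5 — Magnitude: |H| = 0.7303 (-2.7 dB); phase: φ = -43.1°.

|H| = 0.7303 (-2.7 dB), φ = -43.1°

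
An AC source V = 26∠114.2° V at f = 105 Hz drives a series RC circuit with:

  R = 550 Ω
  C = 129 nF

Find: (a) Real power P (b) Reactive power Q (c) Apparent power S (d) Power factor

Step 1 — Angular frequency: ω = 2π·f = 2π·105 = 659.7 rad/s.
Step 2 — Component impedances:
  R: Z = R = 550 Ω
  C: Z = 1/(jωC) = -j/(ω·C) = 0 - j1.175e+04 Ω
Step 3 — Series combination: Z_total = R + C = 550 - j1.175e+04 Ω = 1.176e+04∠-87.3° Ω.
Step 4 — Source phasor: V = 26∠114.2° V = -10.66 + j23.72 V.
Step 5 — Current: I = V / Z = -0.002056 - j0.0008108 A = 0.00221∠-158.5° A.
Step 6 — Complex power: S = V·I* = 0.002687 - j0.05741 VA.
Step 7 — Real power: P = Re(S) = 0.002687 W.
Step 8 — Reactive power: Q = Im(S) = -0.05741 VAR.
Step 9 — Apparent power: |S| = 0.05747 VA.
Step 10 — Power factor: PF = P/|S| = 0.04676 (leading).

(a) P = 0.002687 W  (b) Q = -0.05741 VAR  (c) S = 0.05747 VA  (d) PF = 0.04676 (leading)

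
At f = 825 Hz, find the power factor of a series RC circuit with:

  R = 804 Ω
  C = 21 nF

Step 1 — Angular frequency: ω = 2π·f = 2π·825 = 5184 rad/s.
Step 2 — Component impedances:
  R: Z = R = 804 Ω
  C: Z = 1/(jωC) = -j/(ω·C) = 0 - j9186 Ω
Step 3 — Series combination: Z_total = R + C = 804 - j9186 Ω = 9222∠-85.0° Ω.
Step 4 — Power factor: PF = cos(φ) = Re(Z)/|Z| = 804/9221.5 = 0.08719.
Step 5 — Type: Im(Z) = -9186 ⇒ leading (phase φ = -85.0°).

PF = 0.08719 (leading, φ = -85.0°)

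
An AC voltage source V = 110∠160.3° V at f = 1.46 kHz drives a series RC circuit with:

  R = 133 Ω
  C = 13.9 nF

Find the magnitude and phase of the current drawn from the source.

Step 1 — Angular frequency: ω = 2π·f = 2π·1460 = 9173 rad/s.
Step 2 — Component impedances:
  R: Z = R = 133 Ω
  C: Z = 1/(jωC) = -j/(ω·C) = 0 - j7842 Ω
Step 3 — Series combination: Z_total = R + C = 133 - j7842 Ω = 7844∠-89.0° Ω.
Step 4 — Source phasor: V = 110∠160.3° V = -103.6 + j37.08 V.
Step 5 — Ohm's law: I = V / Z_total = (-103.6 + j37.08) / (133 - j7842) = -0.004951 - j0.01312 A.
Step 6 — Convert to polar: |I| = 0.01402 A, ∠I = -110.7°.

I = 0.01402∠-110.7° A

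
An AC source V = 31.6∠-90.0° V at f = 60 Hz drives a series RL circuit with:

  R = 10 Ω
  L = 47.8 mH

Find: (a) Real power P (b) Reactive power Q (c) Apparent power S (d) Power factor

Step 1 — Angular frequency: ω = 2π·f = 2π·60 = 377 rad/s.
Step 2 — Component impedances:
  R: Z = R = 10 Ω
  L: Z = jωL = j·377·0.0478 = 0 + j18.02 Ω
Step 3 — Series combination: Z_total = R + L = 10 + j18.02 Ω = 20.61∠61.0° Ω.
Step 4 — Source phasor: V = 31.6∠-90.0° V = 0 - j31.6 V.
Step 5 — Current: I = V / Z = -1.341 - j0.744 A = 1.533∠-151.0° A.
Step 6 — Complex power: S = V·I* = 23.51 + j42.37 VA.
Step 7 — Real power: P = Re(S) = 23.51 W.
Step 8 — Reactive power: Q = Im(S) = 42.37 VAR.
Step 9 — Apparent power: |S| = 48.45 VA.
Step 10 — Power factor: PF = P/|S| = 0.4852 (lagging).

(a) P = 23.51 W  (b) Q = 42.37 VAR  (c) S = 48.45 VA  (d) PF = 0.4852 (lagging)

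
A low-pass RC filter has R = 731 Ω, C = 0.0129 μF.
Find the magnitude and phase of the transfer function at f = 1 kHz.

Step 1 — Angular frequency: ω = 2π·1000 = 6283 rad/s.
Step 2 — Transfer function: H(jω) = 1/(1 + jωRC).
Step 3 — Denominator: 1 + jωRC = 1 + j·6283·731·1.29e-08 = 1 + j0.05925.
Step 4 — H = 0.9965 - j0.05904.
Step 5 — Magnitude: |H| = 0.9982 (-0.0 dB); phase: φ = -3.4°.

|H| = 0.9982 (-0.0 dB), φ = -3.4°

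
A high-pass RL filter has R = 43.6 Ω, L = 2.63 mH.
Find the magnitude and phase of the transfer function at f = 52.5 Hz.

Step 1 — Angular frequency: ω = 2π·52.5 = 329.9 rad/s.
Step 2 — Transfer function: H(jω) = jωL/(R + jωL).
Step 3 — Numerator jωL = j·0.8676; denominator R + jωL = 43.6 + j0.8676.
Step 4 — H = 0.0003958 + j0.01989.
Step 5 — Magnitude: |H| = 0.01989 (-34.0 dB); phase: φ = 88.9°.

|H| = 0.01989 (-34.0 dB), φ = 88.9°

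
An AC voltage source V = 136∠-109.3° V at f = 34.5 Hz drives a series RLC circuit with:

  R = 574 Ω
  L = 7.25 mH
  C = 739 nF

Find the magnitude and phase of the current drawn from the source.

Step 1 — Angular frequency: ω = 2π·f = 2π·34.5 = 216.8 rad/s.
Step 2 — Component impedances:
  R: Z = R = 574 Ω
  L: Z = jωL = j·216.8·0.00725 = 0 + j1.572 Ω
  C: Z = 1/(jωC) = -j/(ω·C) = 0 - j6242 Ω
Step 3 — Series combination: Z_total = R + L + C = 574 - j6241 Ω = 6267∠-84.7° Ω.
Step 4 — Source phasor: V = 136∠-109.3° V = -44.95 - j128.4 V.
Step 5 — Ohm's law: I = V / Z_total = (-44.95 - j128.4) / (574 - j6241) = 0.01974 - j0.009018 A.
Step 6 — Convert to polar: |I| = 0.0217 A, ∠I = -24.6°.

I = 0.0217∠-24.6° A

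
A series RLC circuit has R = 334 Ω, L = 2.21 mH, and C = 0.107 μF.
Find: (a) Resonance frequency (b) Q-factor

Step 1 — Resonance condition Im(Z)=0 gives ω₀ = 1/√(LC).
Step 2 — ω₀ = 1/√(0.00221·1.07e-07) = 6.503e+04 rad/s.
Step 3 — f₀ = ω₀/(2π) = 1.035e+04 Hz.
Step 4 — Series Q: Q = ω₀L/R = 6.503e+04·0.00221/334 = 0.4303.

(a) f₀ = 1.035e+04 Hz  (b) Q = 0.4303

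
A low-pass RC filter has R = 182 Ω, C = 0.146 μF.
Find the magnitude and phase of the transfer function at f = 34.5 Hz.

Step 1 — Angular frequency: ω = 2π·34.5 = 216.8 rad/s.
Step 2 — Transfer function: H(jω) = 1/(1 + jωRC).
Step 3 — Denominator: 1 + jωRC = 1 + j·216.8·182·1.46e-07 = 1 + j0.00576.
Step 4 — H = 1 - j0.00576.
Step 5 — Magnitude: |H| = 1 (-0.0 dB); phase: φ = -0.3°.

|H| = 1 (-0.0 dB), φ = -0.3°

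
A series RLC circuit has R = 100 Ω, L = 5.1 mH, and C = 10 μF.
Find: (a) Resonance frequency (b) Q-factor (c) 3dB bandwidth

Step 1 — Resonance: ω₀ = 1/√(LC) = 1/√(0.0051·1e-05) = 4428 rad/s.
Step 2 — f₀ = ω₀/(2π) = 704.7 Hz.
Step 3 — Series Q: Q = ω₀L/R = 4428·0.0051/100 = 0.2258.
Step 4 — Bandwidth: Δω = ω₀/Q = 1.961e+04 rad/s; BW = Δω/(2π) = 3121 Hz.

(a) f₀ = 704.7 Hz  (b) Q = 0.2258  (c) BW = 3121 Hz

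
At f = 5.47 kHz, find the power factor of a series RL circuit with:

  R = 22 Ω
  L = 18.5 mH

Step 1 — Angular frequency: ω = 2π·f = 2π·5470 = 3.437e+04 rad/s.
Step 2 — Component impedances:
  R: Z = R = 22 Ω
  L: Z = jωL = j·3.437e+04·0.0185 = 0 + j635.8 Ω
Step 3 — Series combination: Z_total = R + L = 22 + j635.8 Ω = 636.2∠88.0° Ω.
Step 4 — Power factor: PF = cos(φ) = Re(Z)/|Z| = 22/636.2 = 0.03458.
Step 5 — Type: Im(Z) = 635.8 ⇒ lagging (phase φ = 88.0°).

PF = 0.03458 (lagging, φ = 88.0°)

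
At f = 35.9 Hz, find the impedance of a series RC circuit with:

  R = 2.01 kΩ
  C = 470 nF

Step 1 — Angular frequency: ω = 2π·f = 2π·35.9 = 225.6 rad/s.
Step 2 — Component impedances:
  R: Z = R = 2010 Ω
  C: Z = 1/(jωC) = -j/(ω·C) = 0 - j9433 Ω
Step 3 — Series combination: Z_total = R + C = 2010 - j9433 Ω = 9644∠-78.0° Ω.

Z = 2010 - j9433 Ω = 9644∠-78.0° Ω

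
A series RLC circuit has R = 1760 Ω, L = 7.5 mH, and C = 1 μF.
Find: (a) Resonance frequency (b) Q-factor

Step 1 — Resonance condition Im(Z)=0 gives ω₀ = 1/√(LC).
Step 2 — ω₀ = 1/√(0.0075·1e-06) = 1.155e+04 rad/s.
Step 3 — f₀ = ω₀/(2π) = 1838 Hz.
Step 4 — Series Q: Q = ω₀L/R = 1.155e+04·0.0075/1760 = 0.04921.

(a) f₀ = 1838 Hz  (b) Q = 0.04921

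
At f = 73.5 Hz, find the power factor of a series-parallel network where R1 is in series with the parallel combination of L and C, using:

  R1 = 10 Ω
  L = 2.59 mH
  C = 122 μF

Step 1 — Angular frequency: ω = 2π·f = 2π·73.5 = 461.8 rad/s.
Step 2 — Component impedances:
  R1: Z = R = 10 Ω
  L: Z = jωL = j·461.8·0.00259 = 0 + j1.196 Ω
  C: Z = 1/(jωC) = -j/(ω·C) = 0 - j17.75 Ω
Step 3 — Parallel branch: L || C = 1/(1/L + 1/C) = 0 + j1.283 Ω.
Step 4 — Series with R1: Z_total = R1 + (L || C) = 10 + j1.283 Ω = 10.08∠7.3° Ω.
Step 5 — Power factor: PF = cos(φ) = Re(Z)/|Z| = 10/10.082 = 0.9919.
Step 6 — Type: Im(Z) = 1.283 ⇒ lagging (phase φ = 7.3°).

PF = 0.9919 (lagging, φ = 7.3°)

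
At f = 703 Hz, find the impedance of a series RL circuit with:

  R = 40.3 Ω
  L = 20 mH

Step 1 — Angular frequency: ω = 2π·f = 2π·703 = 4417 rad/s.
Step 2 — Component impedances:
  R: Z = R = 40.3 Ω
  L: Z = jωL = j·4417·0.02 = 0 + j88.34 Ω
Step 3 — Series combination: Z_total = R + L = 40.3 + j88.34 Ω = 97.1∠65.5° Ω.

Z = 40.3 + j88.34 Ω = 97.1∠65.5° Ω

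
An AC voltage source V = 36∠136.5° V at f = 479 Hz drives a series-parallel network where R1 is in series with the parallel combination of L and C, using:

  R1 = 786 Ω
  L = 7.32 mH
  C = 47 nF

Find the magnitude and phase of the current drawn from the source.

Step 1 — Angular frequency: ω = 2π·f = 2π·479 = 3010 rad/s.
Step 2 — Component impedances:
  R1: Z = R = 786 Ω
  L: Z = jωL = j·3010·0.00732 = 0 + j22.03 Ω
  C: Z = 1/(jωC) = -j/(ω·C) = 0 - j7069 Ω
Step 3 — Parallel branch: L || C = 1/(1/L + 1/C) = 0 + j22.1 Ω.
Step 4 — Series with R1: Z_total = R1 + (L || C) = 786 + j22.1 Ω = 786.3∠1.6° Ω.
Step 5 — Source phasor: V = 36∠136.5° V = -26.11 + j24.78 V.
Step 6 — Ohm's law: I = V / Z_total = (-26.11 + j24.78) / (786 + j22.1) = -0.03231 + j0.03244 A.
Step 7 — Convert to polar: |I| = 0.04578 A, ∠I = 134.9°.

I = 0.04578∠134.9° A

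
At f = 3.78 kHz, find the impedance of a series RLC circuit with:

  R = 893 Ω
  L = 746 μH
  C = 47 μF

Step 1 — Angular frequency: ω = 2π·f = 2π·3780 = 2.375e+04 rad/s.
Step 2 — Component impedances:
  R: Z = R = 893 Ω
  L: Z = jωL = j·2.375e+04·0.000746 = 0 + j17.72 Ω
  C: Z = 1/(jωC) = -j/(ω·C) = 0 - j0.8958 Ω
Step 3 — Series combination: Z_total = R + L + C = 893 + j16.82 Ω = 893.2∠1.1° Ω.

Z = 893 + j16.82 Ω = 893.2∠1.1° Ω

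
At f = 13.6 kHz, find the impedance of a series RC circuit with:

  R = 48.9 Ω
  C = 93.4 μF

Step 1 — Angular frequency: ω = 2π·f = 2π·1.36e+04 = 8.545e+04 rad/s.
Step 2 — Component impedances:
  R: Z = R = 48.9 Ω
  C: Z = 1/(jωC) = -j/(ω·C) = 0 - j0.1253 Ω
Step 3 — Series combination: Z_total = R + C = 48.9 - j0.1253 Ω = 48.9∠-0.1° Ω.

Z = 48.9 - j0.1253 Ω = 48.9∠-0.1° Ω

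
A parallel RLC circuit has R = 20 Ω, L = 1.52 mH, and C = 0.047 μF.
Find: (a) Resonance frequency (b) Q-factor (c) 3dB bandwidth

Step 1 — Resonance: ω₀ = 1/√(LC) = 1/√(0.00152·4.7e-08) = 1.183e+05 rad/s.
Step 2 — f₀ = ω₀/(2π) = 1.883e+04 Hz.
Step 3 — Parallel Q: Q = R/(ω₀L) = 20/(1.183e+05·0.00152) = 0.1112.
Step 4 — Bandwidth: Δω = ω₀/Q = 1.064e+06 rad/s; BW = Δω/(2π) = 1.693e+05 Hz.

(a) f₀ = 1.883e+04 Hz  (b) Q = 0.1112  (c) BW = 1.693e+05 Hz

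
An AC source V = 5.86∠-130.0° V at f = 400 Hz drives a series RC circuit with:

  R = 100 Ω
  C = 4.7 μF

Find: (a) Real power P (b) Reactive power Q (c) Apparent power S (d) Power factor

Step 1 — Angular frequency: ω = 2π·f = 2π·400 = 2513 rad/s.
Step 2 — Component impedances:
  R: Z = R = 100 Ω
  C: Z = 1/(jωC) = -j/(ω·C) = 0 - j84.66 Ω
Step 3 — Series combination: Z_total = R + C = 100 - j84.66 Ω = 131∠-40.3° Ω.
Step 4 — Source phasor: V = 5.86∠-130.0° V = -3.767 - j4.489 V.
Step 5 — Current: I = V / Z = 0.0001953 - j0.04472 A = 0.04473∠-89.7° A.
Step 6 — Complex power: S = V·I* = 0.2 - j0.1693 VA.
Step 7 — Real power: P = Re(S) = 0.2 W.
Step 8 — Reactive power: Q = Im(S) = -0.1693 VAR.
Step 9 — Apparent power: |S| = 0.2621 VA.
Step 10 — Power factor: PF = P/|S| = 0.7632 (leading).

(a) P = 0.2 W  (b) Q = -0.1693 VAR  (c) S = 0.2621 VA  (d) PF = 0.7632 (leading)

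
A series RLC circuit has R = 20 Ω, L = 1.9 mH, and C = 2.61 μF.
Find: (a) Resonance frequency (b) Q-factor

Step 1 — Resonance condition Im(Z)=0 gives ω₀ = 1/√(LC).
Step 2 — ω₀ = 1/√(0.0019·2.61e-06) = 1.42e+04 rad/s.
Step 3 — f₀ = ω₀/(2π) = 2260 Hz.
Step 4 — Series Q: Q = ω₀L/R = 1.42e+04·0.0019/20 = 1.349.

(a) f₀ = 2260 Hz  (b) Q = 1.349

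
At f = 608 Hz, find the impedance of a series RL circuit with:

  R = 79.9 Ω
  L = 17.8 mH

Step 1 — Angular frequency: ω = 2π·f = 2π·608 = 3820 rad/s.
Step 2 — Component impedances:
  R: Z = R = 79.9 Ω
  L: Z = jωL = j·3820·0.0178 = 0 + j68 Ω
Step 3 — Series combination: Z_total = R + L = 79.9 + j68 Ω = 104.9∠40.4° Ω.

Z = 79.9 + j68 Ω = 104.9∠40.4° Ω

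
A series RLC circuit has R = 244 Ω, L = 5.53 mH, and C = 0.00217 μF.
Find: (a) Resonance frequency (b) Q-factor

Step 1 — Resonance condition Im(Z)=0 gives ω₀ = 1/√(LC).
Step 2 — ω₀ = 1/√(0.00553·2.17e-09) = 2.887e+05 rad/s.
Step 3 — f₀ = ω₀/(2π) = 4.594e+04 Hz.
Step 4 — Series Q: Q = ω₀L/R = 2.887e+05·0.00553/244 = 6.542.

(a) f₀ = 4.594e+04 Hz  (b) Q = 6.542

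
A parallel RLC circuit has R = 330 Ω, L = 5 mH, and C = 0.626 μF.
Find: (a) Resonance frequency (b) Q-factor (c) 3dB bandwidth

Step 1 — Resonance: ω₀ = 1/√(LC) = 1/√(0.005·6.26e-07) = 1.787e+04 rad/s.
Step 2 — f₀ = ω₀/(2π) = 2845 Hz.
Step 3 — Parallel Q: Q = R/(ω₀L) = 330/(1.787e+04·0.005) = 3.692.
Step 4 — Bandwidth: Δω = ω₀/Q = 4841 rad/s; BW = Δω/(2π) = 770.4 Hz.

(a) f₀ = 2845 Hz  (b) Q = 3.692  (c) BW = 770.4 Hz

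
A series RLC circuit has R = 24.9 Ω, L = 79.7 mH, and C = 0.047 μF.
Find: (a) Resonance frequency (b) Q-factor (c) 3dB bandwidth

Step 1 — Resonance: ω₀ = 1/√(LC) = 1/√(0.0797·4.7e-08) = 1.634e+04 rad/s.
Step 2 — f₀ = ω₀/(2π) = 2600 Hz.
Step 3 — Series Q: Q = ω₀L/R = 1.634e+04·0.0797/24.9 = 52.3.
Step 4 — Bandwidth: Δω = ω₀/Q = 312.4 rad/s; BW = Δω/(2π) = 49.72 Hz.

(a) f₀ = 2600 Hz  (b) Q = 52.3  (c) BW = 49.72 Hz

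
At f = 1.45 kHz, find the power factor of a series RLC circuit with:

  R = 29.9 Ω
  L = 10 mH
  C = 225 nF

Step 1 — Angular frequency: ω = 2π·f = 2π·1450 = 9111 rad/s.
Step 2 — Component impedances:
  R: Z = R = 29.9 Ω
  L: Z = jωL = j·9111·0.01 = 0 + j91.11 Ω
  C: Z = 1/(jωC) = -j/(ω·C) = 0 - j487.8 Ω
Step 3 — Series combination: Z_total = R + L + C = 29.9 - j396.7 Ω = 397.9∠-85.7° Ω.
Step 4 — Power factor: PF = cos(φ) = Re(Z)/|Z| = 29.9/397.85 = 0.07515.
Step 5 — Type: Im(Z) = -396.7 ⇒ leading (phase φ = -85.7°).

PF = 0.07515 (leading, φ = -85.7°)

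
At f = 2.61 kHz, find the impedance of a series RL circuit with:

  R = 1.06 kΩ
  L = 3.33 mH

Step 1 — Angular frequency: ω = 2π·f = 2π·2610 = 1.64e+04 rad/s.
Step 2 — Component impedances:
  R: Z = R = 1060 Ω
  L: Z = jωL = j·1.64e+04·0.00333 = 0 + j54.61 Ω
Step 3 — Series combination: Z_total = R + L = 1060 + j54.61 Ω = 1061∠2.9° Ω.

Z = 1060 + j54.61 Ω = 1061∠2.9° Ω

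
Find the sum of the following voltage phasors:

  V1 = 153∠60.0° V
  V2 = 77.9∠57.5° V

Step 1 — Convert each phasor to rectangular form:
  V1 = 153·(cos(60.0°) + j·sin(60.0°)) = 76.5 + j132.5 V
  V2 = 77.9·(cos(57.5°) + j·sin(57.5°)) = 41.86 + j65.7 V
Step 2 — Sum components: V_total = 118.4 + j198.2 V.
Step 3 — Convert to polar: |V_total| = 230.9 V, ∠V_total = 59.2°.

V_total = 230.9∠59.2° V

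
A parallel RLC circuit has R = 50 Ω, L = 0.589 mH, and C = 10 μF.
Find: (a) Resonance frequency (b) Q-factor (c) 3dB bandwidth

Step 1 — Resonance: ω₀ = 1/√(LC) = 1/√(0.000589·1e-05) = 1.303e+04 rad/s.
Step 2 — f₀ = ω₀/(2π) = 2074 Hz.
Step 3 — Parallel Q: Q = R/(ω₀L) = 50/(1.303e+04·0.000589) = 6.515.
Step 4 — Bandwidth: Δω = ω₀/Q = 2000 rad/s; BW = Δω/(2π) = 318.3 Hz.

(a) f₀ = 2074 Hz  (b) Q = 6.515  (c) BW = 318.3 Hz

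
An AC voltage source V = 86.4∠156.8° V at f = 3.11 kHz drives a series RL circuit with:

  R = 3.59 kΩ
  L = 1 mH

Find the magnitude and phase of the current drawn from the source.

Step 1 — Angular frequency: ω = 2π·f = 2π·3110 = 1.954e+04 rad/s.
Step 2 — Component impedances:
  R: Z = R = 3590 Ω
  L: Z = jωL = j·1.954e+04·0.001 = 0 + j19.54 Ω
Step 3 — Series combination: Z_total = R + L = 3590 + j19.54 Ω = 3590∠0.3° Ω.
Step 4 — Source phasor: V = 86.4∠156.8° V = -79.41 + j34.04 V.
Step 5 — Ohm's law: I = V / Z_total = (-79.41 + j34.04) / (3590 + j19.54) = -0.02207 + j0.009601 A.
Step 6 — Convert to polar: |I| = 0.02407 A, ∠I = 156.5°.

I = 0.02407∠156.5° A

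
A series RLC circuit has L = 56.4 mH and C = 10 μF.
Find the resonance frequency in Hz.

Step 1 — Resonance condition Im(Z)=0 gives ω₀ = 1/√(LC).
Step 2 — ω₀ = 1/√(0.0564·1e-05) = 1332 rad/s.
Step 3 — f₀ = ω₀/(2π) = 211.9 Hz.

f₀ = 211.9 Hz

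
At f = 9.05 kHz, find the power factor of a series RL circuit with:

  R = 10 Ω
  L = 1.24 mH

Step 1 — Angular frequency: ω = 2π·f = 2π·9050 = 5.686e+04 rad/s.
Step 2 — Component impedances:
  R: Z = R = 10 Ω
  L: Z = jωL = j·5.686e+04·0.00124 = 0 + j70.51 Ω
Step 3 — Series combination: Z_total = R + L = 10 + j70.51 Ω = 71.22∠81.9° Ω.
Step 4 — Power factor: PF = cos(φ) = Re(Z)/|Z| = 10/71.22 = 0.1404.
Step 5 — Type: Im(Z) = 70.51 ⇒ lagging (phase φ = 81.9°).

PF = 0.1404 (lagging, φ = 81.9°)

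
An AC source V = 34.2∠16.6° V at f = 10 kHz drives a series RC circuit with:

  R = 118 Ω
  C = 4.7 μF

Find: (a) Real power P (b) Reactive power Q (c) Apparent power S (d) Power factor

Step 1 — Angular frequency: ω = 2π·f = 2π·1e+04 = 6.283e+04 rad/s.
Step 2 — Component impedances:
  R: Z = R = 118 Ω
  C: Z = 1/(jωC) = -j/(ω·C) = 0 - j3.386 Ω
Step 3 — Series combination: Z_total = R + C = 118 - j3.386 Ω = 118∠-1.6° Ω.
Step 4 — Source phasor: V = 34.2∠16.6° V = 32.77 + j9.771 V.
Step 5 — Current: I = V / Z = 0.2751 + j0.0907 A = 0.2897∠18.2° A.
Step 6 — Complex power: S = V·I* = 9.904 - j0.2842 VA.
Step 7 — Real power: P = Re(S) = 9.904 W.
Step 8 — Reactive power: Q = Im(S) = -0.2842 VAR.
Step 9 — Apparent power: |S| = 9.908 VA.
Step 10 — Power factor: PF = P/|S| = 0.9996 (leading).

(a) P = 9.904 W  (b) Q = -0.2842 VAR  (c) S = 9.908 VA  (d) PF = 0.9996 (leading)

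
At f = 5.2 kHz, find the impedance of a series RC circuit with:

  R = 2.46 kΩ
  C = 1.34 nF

Step 1 — Angular frequency: ω = 2π·f = 2π·5200 = 3.267e+04 rad/s.
Step 2 — Component impedances:
  R: Z = R = 2460 Ω
  C: Z = 1/(jωC) = -j/(ω·C) = 0 - j2.284e+04 Ω
Step 3 — Series combination: Z_total = R + C = 2460 - j2.284e+04 Ω = 2.297e+04∠-83.9° Ω.

Z = 2460 - j2.284e+04 Ω = 2.297e+04∠-83.9° Ω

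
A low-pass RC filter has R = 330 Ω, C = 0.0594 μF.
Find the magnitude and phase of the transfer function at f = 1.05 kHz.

Step 1 — Angular frequency: ω = 2π·1050 = 6597 rad/s.
Step 2 — Transfer function: H(jω) = 1/(1 + jωRC).
Step 3 — Denominator: 1 + jωRC = 1 + j·6597·330·5.94e-08 = 1 + j0.1293.
Step 4 — H = 0.9836 - j0.1272.
Step 5 — Magnitude: |H| = 0.9917 (-0.1 dB); phase: φ = -7.4°.

|H| = 0.9917 (-0.1 dB), φ = -7.4°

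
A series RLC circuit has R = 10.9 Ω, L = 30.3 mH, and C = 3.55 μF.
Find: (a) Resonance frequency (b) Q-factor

Step 1 — Resonance condition Im(Z)=0 gives ω₀ = 1/√(LC).
Step 2 — ω₀ = 1/√(0.0303·3.55e-06) = 3049 rad/s.
Step 3 — f₀ = ω₀/(2π) = 485.3 Hz.
Step 4 — Series Q: Q = ω₀L/R = 3049·0.0303/10.9 = 8.476.

(a) f₀ = 485.3 Hz  (b) Q = 8.476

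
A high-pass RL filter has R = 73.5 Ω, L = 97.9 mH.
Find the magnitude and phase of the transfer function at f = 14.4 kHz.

Step 1 — Angular frequency: ω = 2π·1.44e+04 = 9.048e+04 rad/s.
Step 2 — Transfer function: H(jω) = jωL/(R + jωL).
Step 3 — Numerator jωL = j·8858; denominator R + jωL = 73.5 + j8858.
Step 4 — H = 0.9999 + j0.008297.
Step 5 — Magnitude: |H| = 1 (-0.0 dB); phase: φ = 0.5°.

|H| = 1 (-0.0 dB), φ = 0.5°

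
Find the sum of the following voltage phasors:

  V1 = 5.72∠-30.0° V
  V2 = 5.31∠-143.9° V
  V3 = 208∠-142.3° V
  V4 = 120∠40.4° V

Step 1 — Convert each phasor to rectangular form:
  V1 = 5.72·(cos(-30.0°) + j·sin(-30.0°)) = 4.954 - j2.86 V
  V2 = 5.31·(cos(-143.9°) + j·sin(-143.9°)) = -4.29 - j3.129 V
  V3 = 208·(cos(-142.3°) + j·sin(-142.3°)) = -164.6 - j127.2 V
  V4 = 120·(cos(40.4°) + j·sin(40.4°)) = 91.38 + j77.77 V
Step 2 — Sum components: V_total = -72.53 - j55.41 V.
Step 3 — Convert to polar: |V_total| = 91.27 V, ∠V_total = -142.6°.

V_total = 91.27∠-142.6° V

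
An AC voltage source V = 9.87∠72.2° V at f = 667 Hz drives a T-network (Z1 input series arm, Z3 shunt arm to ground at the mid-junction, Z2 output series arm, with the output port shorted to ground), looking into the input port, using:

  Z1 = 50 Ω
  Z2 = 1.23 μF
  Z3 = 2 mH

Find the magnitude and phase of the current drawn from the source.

Step 1 — Angular frequency: ω = 2π·f = 2π·667 = 4191 rad/s.
Step 2 — Component impedances:
  Z1: Z = R = 50 Ω
  Z2: Z = 1/(jωC) = -j/(ω·C) = 0 - j194 Ω
  Z3: Z = jωL = j·4191·0.002 = 0 + j8.382 Ω
Step 3 — With the output port shorted to ground, the output series arm Z2 runs from the junction to ground; the shunt arm Z3 also runs from the junction to ground. They appear in parallel: Z3 || Z2 = 0 + j8.76 Ω.
Step 4 — Series with input arm Z1: Z_in = Z1 + (Z3 || Z2) = 50 + j8.76 Ω = 50.76∠9.9° Ω.
Step 5 — Source phasor: V = 9.87∠72.2° V = 3.017 + j9.398 V.
Step 6 — Ohm's law: I = V / Z_total = (3.017 + j9.398) / (50 + j8.76) = 0.0905 + j0.1721 A.
Step 7 — Convert to polar: |I| = 0.1944 A, ∠I = 62.3°.

I = 0.1944∠62.3° A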